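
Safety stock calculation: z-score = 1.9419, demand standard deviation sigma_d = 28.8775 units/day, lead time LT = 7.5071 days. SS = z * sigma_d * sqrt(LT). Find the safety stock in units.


sqrt(LT) = sqrt(7.5071) = 2.7399
SS = 1.9419 * 28.8775 * 2.7399 = 153.6465

153.6465 units


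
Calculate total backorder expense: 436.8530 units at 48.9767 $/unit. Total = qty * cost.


Total = 436.8530 * 48.9767 = 21395.6183

21395.6183 $


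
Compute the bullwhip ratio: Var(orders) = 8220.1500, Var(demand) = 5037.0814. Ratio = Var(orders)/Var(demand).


BW = 8220.1500 / 5037.0814 = 1.6319

1.6319


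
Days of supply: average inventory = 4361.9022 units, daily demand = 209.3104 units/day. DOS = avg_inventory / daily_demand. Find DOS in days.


DOS = 4361.9022 / 209.3104 = 20.8394

20.8394 days


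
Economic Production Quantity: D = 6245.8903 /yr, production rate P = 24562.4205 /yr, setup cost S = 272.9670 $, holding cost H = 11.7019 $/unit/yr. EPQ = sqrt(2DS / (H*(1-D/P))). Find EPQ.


1 - D/P = 1 - 0.2543 = 0.7457
H*(1-D/P) = 8.7263
2DS = 3409843.8750
EPQ = sqrt(390756.3712) = 625.1051

625.1051 units


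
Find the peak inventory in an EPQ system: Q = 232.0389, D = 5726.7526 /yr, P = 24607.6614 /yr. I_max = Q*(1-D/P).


D/P = 0.2327
1 - D/P = 0.7673
I_max = 232.0389 * 0.7673 = 178.0383

178.0383 units


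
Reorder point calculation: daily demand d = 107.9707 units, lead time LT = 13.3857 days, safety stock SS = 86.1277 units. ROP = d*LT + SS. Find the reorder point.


d*LT = 107.9707 * 13.3857 = 1445.2634
ROP = 1445.2634 + 86.1277 = 1531.3911

1531.3911 units


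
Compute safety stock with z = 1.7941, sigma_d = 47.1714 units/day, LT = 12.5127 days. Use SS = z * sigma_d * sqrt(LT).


sqrt(LT) = sqrt(12.5127) = 3.5373
SS = 1.7941 * 47.1714 * 3.5373 = 299.3649

299.3649 units


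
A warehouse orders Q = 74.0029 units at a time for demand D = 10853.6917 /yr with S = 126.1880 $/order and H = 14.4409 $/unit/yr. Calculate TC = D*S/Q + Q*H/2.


Ordering cost = D*S/Q = 18507.4591
Holding cost = Q*H/2 = 534.3342
TC = 18507.4591 + 534.3342 = 19041.7934

19041.7934 $/yr


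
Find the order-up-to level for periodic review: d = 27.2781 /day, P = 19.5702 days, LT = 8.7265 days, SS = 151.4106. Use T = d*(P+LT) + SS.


P + LT = 28.2967
d*(P+LT) = 27.2781 * 28.2967 = 771.8802
T = 771.8802 + 151.4106 = 923.2908

923.2908 units


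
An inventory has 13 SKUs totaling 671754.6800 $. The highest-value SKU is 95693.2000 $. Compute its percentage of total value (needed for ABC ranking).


Top item = 95693.2000
Total = 671754.6800
Percentage = 95693.2000 / 671754.6800 * 100 = 14.2453

14.2453%


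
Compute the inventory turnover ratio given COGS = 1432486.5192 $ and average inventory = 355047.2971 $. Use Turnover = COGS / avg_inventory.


Turnover = 1432486.5192 / 355047.2971 = 4.0346

4.0346


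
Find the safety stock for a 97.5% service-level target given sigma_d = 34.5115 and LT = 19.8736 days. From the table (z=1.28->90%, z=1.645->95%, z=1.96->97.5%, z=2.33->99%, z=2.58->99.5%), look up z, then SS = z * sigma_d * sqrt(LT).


From the table, SL = 97.5% corresponds to z = 1.96
sqrt(LT) = sqrt(19.8736) = 4.4580
SS = 1.96 * 34.5115 * 4.4580 = 301.5492

301.5492 units


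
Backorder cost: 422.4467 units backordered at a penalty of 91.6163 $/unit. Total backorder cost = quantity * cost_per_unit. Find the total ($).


Total = 422.4467 * 91.6163 = 38703.0036

38703.0036 $


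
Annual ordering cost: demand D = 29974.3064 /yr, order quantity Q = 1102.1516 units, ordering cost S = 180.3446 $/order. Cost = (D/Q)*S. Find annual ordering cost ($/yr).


Number of orders = D/Q = 27.1962
Cost = 27.1962 * 180.3446 = 4904.6831

4904.6831 $/yr


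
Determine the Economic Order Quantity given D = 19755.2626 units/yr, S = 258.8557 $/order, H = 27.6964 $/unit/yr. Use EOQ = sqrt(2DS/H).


2*D*S = 2 * 19755.2626 * 258.8557 = 10227524.6580
2*D*S/H = 369272.7090
EOQ = sqrt(369272.7090) = 607.6781

607.6781 units


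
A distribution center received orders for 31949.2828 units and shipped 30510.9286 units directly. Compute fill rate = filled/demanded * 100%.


FR = 30510.9286 / 31949.2828 * 100 = 95.4980

95.4980%


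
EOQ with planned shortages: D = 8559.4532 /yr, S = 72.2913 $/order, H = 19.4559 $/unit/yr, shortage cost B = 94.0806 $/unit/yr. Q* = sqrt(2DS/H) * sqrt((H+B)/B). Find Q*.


sqrt(2DS/H) = 252.2060
sqrt((H+B)/B) = 1.0985
Q* = 252.2060 * 1.0985 = 277.0595

277.0595 units


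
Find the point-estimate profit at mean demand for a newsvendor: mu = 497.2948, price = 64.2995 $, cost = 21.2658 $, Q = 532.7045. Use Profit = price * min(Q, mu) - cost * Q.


Sales at mu = min(532.7045, 497.2948) = 497.2948
Revenue = 64.2995 * 497.2948 = 31975.8070
Total cost = 21.2658 * 532.7045 = 11328.3874
Profit = 31975.8070 - 11328.3874 = 20647.4196

20647.4196 $


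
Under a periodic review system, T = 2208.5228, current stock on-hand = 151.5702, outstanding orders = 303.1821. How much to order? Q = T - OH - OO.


Inventory position = OH + OO = 151.5702 + 303.1821 = 454.7523
Q = 2208.5228 - 454.7523 = 1753.7705

1753.7705 units


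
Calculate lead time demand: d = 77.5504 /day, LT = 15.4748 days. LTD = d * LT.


LTD = 77.5504 * 15.4748 = 1200.0769

1200.0769 units


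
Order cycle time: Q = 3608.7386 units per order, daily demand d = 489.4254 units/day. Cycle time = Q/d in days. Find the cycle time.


Cycle = 3608.7386 / 489.4254 = 7.3734

7.3734 days


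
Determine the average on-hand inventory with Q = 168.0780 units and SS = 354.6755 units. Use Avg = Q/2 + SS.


Q/2 = 84.0390
Avg = 84.0390 + 354.6755 = 438.7145

438.7145 units


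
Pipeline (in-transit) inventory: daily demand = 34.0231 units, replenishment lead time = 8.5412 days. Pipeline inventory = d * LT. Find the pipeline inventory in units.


Pipeline = 34.0231 * 8.5412 = 290.5981

290.5981 units


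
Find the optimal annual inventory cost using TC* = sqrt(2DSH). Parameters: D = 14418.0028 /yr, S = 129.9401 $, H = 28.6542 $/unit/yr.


2*D*S*H = 107365953.5832
TC* = sqrt(107365953.5832) = 10361.7544

10361.7544 $/yr


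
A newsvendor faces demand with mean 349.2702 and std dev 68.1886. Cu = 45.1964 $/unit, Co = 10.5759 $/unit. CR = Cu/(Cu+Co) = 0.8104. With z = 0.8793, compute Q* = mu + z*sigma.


CR = Cu/(Cu+Co) = 45.1964/(45.1964+10.5759) = 0.8104
z = 0.8793
Q* = 349.2702 + 0.8793 * 68.1886 = 409.2284

409.2284 units


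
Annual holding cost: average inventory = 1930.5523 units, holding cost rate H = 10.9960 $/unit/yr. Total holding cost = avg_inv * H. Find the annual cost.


Cost = 1930.5523 * 10.9960 = 21228.3531

21228.3531 $/yr


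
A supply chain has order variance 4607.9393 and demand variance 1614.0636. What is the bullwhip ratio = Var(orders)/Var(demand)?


BW = 4607.9393 / 1614.0636 = 2.8549

2.8549


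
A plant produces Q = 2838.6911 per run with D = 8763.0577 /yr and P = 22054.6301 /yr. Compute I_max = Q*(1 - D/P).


D/P = 0.3973
1 - D/P = 0.6027
I_max = 2838.6911 * 0.6027 = 1710.7822

1710.7822 units


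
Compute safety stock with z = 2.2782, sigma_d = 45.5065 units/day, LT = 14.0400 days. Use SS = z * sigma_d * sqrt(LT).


sqrt(LT) = sqrt(14.0400) = 3.7470
SS = 2.2782 * 45.5065 * 3.7470 = 388.4623

388.4623 units


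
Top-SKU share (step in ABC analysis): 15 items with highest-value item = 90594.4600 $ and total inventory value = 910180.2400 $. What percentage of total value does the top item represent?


Top item = 90594.4600
Total = 910180.2400
Percentage = 90594.4600 / 910180.2400 * 100 = 9.9535

9.9535%


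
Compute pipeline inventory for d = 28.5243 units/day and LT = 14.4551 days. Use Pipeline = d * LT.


Pipeline = 28.5243 * 14.4551 = 412.3216

412.3216 units


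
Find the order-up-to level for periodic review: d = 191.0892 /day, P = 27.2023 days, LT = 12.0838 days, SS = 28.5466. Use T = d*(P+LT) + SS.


P + LT = 39.2861
d*(P+LT) = 191.0892 * 39.2861 = 7507.1494
T = 7507.1494 + 28.5466 = 7535.6960

7535.6960 units


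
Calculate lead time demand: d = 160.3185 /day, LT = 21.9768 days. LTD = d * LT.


LTD = 160.3185 * 21.9768 = 3523.2876

3523.2876 units


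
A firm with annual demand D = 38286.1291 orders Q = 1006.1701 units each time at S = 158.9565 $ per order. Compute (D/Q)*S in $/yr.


Number of orders = D/Q = 38.0513
Cost = 38.0513 * 158.9565 = 6048.5092

6048.5092 $/yr


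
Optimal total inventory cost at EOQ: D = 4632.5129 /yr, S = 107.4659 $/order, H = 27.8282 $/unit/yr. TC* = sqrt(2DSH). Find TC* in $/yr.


2*D*S*H = 27707824.5604
TC* = sqrt(27707824.5604) = 5263.8222

5263.8222 $/yr


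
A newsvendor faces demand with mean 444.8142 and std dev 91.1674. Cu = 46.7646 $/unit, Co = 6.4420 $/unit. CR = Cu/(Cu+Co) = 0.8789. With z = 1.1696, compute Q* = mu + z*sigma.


CR = Cu/(Cu+Co) = 46.7646/(46.7646+6.4420) = 0.8789
z = 1.1696
Q* = 444.8142 + 1.1696 * 91.1674 = 551.4436

551.4436 units


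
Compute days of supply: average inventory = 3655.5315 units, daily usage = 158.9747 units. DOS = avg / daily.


DOS = 3655.5315 / 158.9747 = 22.9944

22.9944 days


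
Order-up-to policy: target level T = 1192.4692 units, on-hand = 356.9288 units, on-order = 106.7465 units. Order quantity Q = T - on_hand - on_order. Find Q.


Inventory position = OH + OO = 356.9288 + 106.7465 = 463.6753
Q = 1192.4692 - 463.6753 = 728.7939

728.7939 units


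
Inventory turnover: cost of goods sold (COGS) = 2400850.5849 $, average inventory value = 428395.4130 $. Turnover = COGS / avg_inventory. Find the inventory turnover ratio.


Turnover = 2400850.5849 / 428395.4130 = 5.6043

5.6043


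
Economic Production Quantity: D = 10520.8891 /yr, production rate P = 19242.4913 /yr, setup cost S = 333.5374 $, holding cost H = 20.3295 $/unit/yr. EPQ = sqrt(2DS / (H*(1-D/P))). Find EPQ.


1 - D/P = 1 - 0.5468 = 0.4532
H*(1-D/P) = 9.2143
2DS = 7018219.9922
EPQ = sqrt(761667.2893) = 872.7355

872.7355 units


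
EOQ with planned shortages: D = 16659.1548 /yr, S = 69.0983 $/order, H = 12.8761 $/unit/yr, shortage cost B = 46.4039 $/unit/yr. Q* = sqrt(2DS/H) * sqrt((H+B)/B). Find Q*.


sqrt(2DS/H) = 422.8467
sqrt((H+B)/B) = 1.1303
Q* = 422.8467 * 1.1303 = 477.9251

477.9251 units


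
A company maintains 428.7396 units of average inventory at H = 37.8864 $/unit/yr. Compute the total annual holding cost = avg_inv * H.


Cost = 428.7396 * 37.8864 = 16243.4000

16243.4000 $/yr


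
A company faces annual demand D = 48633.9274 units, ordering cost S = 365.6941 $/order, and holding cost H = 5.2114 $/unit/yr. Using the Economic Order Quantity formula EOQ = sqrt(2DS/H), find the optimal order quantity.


2*D*S = 2 * 48633.9274 * 365.6941 = 35570280.6200
2*D*S/H = 6825475.0393
EOQ = sqrt(6825475.0393) = 2612.5610

2612.5610 units


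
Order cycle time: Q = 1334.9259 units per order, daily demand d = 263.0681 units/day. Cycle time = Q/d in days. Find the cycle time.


Cycle = 1334.9259 / 263.0681 = 5.0744

5.0744 days


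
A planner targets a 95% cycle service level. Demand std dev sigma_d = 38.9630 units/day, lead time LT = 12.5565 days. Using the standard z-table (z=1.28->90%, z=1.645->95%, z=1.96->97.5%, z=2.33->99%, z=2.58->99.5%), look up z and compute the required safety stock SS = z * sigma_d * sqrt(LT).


From the table, SL = 95% corresponds to z = 1.645
sqrt(LT) = sqrt(12.5565) = 3.5435
SS = 1.645 * 38.9630 * 3.5435 = 227.1185

227.1185 units


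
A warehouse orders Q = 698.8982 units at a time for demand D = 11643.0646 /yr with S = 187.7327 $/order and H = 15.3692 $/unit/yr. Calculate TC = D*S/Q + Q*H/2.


Ordering cost = D*S/Q = 3127.4711
Holding cost = Q*H/2 = 5370.7531
TC = 3127.4711 + 5370.7531 = 8498.2243

8498.2243 $/yr


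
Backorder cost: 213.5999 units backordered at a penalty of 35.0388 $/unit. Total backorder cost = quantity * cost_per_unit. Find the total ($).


Total = 213.5999 * 35.0388 = 7484.2842

7484.2842 $


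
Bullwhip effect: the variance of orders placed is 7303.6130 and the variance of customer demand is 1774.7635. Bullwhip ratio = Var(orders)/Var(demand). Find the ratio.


BW = 7303.6130 / 1774.7635 = 4.1153

4.1153


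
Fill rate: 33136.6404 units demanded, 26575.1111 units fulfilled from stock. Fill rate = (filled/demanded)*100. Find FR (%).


FR = 26575.1111 / 33136.6404 * 100 = 80.1986

80.1986%


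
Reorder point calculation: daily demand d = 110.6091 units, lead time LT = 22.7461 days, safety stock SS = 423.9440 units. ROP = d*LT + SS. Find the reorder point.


d*LT = 110.6091 * 22.7461 = 2515.9256
ROP = 2515.9256 + 423.9440 = 2939.8696

2939.8696 units


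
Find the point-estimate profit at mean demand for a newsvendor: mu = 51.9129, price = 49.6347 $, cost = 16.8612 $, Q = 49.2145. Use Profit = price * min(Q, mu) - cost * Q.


Sales at mu = min(49.2145, 51.9129) = 49.2145
Revenue = 49.6347 * 49.2145 = 2442.7469
Total cost = 16.8612 * 49.2145 = 829.8155
Profit = 2442.7469 - 829.8155 = 1612.9314

1612.9314 $


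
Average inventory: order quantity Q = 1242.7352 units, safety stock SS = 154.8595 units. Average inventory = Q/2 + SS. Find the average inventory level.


Q/2 = 621.3676
Avg = 621.3676 + 154.8595 = 776.2271

776.2271 units


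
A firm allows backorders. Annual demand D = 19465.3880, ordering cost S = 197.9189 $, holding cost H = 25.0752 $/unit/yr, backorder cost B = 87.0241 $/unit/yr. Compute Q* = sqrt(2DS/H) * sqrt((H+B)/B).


sqrt(2DS/H) = 554.3295
sqrt((H+B)/B) = 1.1350
Q* = 554.3295 * 1.1350 = 629.1434

629.1434 units


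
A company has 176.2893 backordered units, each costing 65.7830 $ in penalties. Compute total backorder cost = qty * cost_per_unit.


Total = 176.2893 * 65.7830 = 11596.8390

11596.8390 $


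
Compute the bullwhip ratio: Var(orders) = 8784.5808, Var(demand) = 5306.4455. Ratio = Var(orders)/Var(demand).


BW = 8784.5808 / 5306.4455 = 1.6555

1.6555


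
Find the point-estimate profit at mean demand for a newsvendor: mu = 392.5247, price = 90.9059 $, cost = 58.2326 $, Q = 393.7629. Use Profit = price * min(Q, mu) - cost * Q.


Sales at mu = min(393.7629, 392.5247) = 392.5247
Revenue = 90.9059 * 392.5247 = 35682.8111
Total cost = 58.2326 * 393.7629 = 22929.8375
Profit = 35682.8111 - 22929.8375 = 12752.9737

12752.9737 $


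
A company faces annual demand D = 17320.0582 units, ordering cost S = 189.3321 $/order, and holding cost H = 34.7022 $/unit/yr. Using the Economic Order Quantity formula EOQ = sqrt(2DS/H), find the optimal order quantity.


2*D*S = 2 * 17320.0582 * 189.3321 = 6558485.9823
2*D*S/H = 188993.3774
EOQ = sqrt(188993.3774) = 434.7337

434.7337 units


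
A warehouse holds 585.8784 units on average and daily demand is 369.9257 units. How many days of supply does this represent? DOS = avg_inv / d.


DOS = 585.8784 / 369.9257 = 1.5838

1.5838 days


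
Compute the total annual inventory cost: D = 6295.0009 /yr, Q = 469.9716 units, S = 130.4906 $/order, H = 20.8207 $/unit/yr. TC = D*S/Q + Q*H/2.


Ordering cost = D*S/Q = 1747.8470
Holding cost = Q*H/2 = 4892.5688
TC = 1747.8470 + 4892.5688 = 6640.4158

6640.4158 $/yr


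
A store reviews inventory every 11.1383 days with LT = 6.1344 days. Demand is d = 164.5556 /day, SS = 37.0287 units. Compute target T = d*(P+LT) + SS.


P + LT = 17.2727
d*(P+LT) = 164.5556 * 17.2727 = 2842.3195
T = 2842.3195 + 37.0287 = 2879.3482

2879.3482 units


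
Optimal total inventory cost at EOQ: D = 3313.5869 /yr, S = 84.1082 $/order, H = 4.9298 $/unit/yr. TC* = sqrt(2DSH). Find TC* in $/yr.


2*D*S*H = 2747868.8409
TC* = sqrt(2747868.8409) = 1657.6697

1657.6697 $/yr


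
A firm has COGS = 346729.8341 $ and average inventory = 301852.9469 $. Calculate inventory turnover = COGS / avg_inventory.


Turnover = 346729.8341 / 301852.9469 = 1.1487

1.1487


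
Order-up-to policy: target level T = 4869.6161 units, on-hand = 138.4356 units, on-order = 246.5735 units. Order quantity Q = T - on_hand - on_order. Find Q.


Inventory position = OH + OO = 138.4356 + 246.5735 = 385.0091
Q = 4869.6161 - 385.0091 = 4484.6070

4484.6070 units


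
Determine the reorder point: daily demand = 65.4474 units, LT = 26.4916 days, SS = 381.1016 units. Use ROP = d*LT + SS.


d*LT = 65.4474 * 26.4916 = 1733.8063
ROP = 1733.8063 + 381.1016 = 2114.9079

2114.9079 units


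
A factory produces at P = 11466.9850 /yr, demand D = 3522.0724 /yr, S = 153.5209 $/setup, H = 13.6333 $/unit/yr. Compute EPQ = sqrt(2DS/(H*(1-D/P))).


1 - D/P = 1 - 0.3071 = 0.6929
H*(1-D/P) = 9.4458
2DS = 1081423.4494
EPQ = sqrt(114486.6668) = 338.3588

338.3588 units


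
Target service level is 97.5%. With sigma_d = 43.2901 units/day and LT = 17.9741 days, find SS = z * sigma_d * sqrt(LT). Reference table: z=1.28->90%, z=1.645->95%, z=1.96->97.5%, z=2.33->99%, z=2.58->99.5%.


From the table, SL = 97.5% corresponds to z = 1.96
sqrt(LT) = sqrt(17.9741) = 4.2396
SS = 1.96 * 43.2901 * 4.2396 = 359.7230

359.7230 units


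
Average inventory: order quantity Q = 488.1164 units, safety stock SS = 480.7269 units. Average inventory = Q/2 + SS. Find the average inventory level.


Q/2 = 244.0582
Avg = 244.0582 + 480.7269 = 724.7851

724.7851 units


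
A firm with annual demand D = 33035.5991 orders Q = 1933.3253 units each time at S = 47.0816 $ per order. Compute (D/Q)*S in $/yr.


Number of orders = D/Q = 17.0874
Cost = 17.0874 * 47.0816 = 804.5045

804.5045 $/yr


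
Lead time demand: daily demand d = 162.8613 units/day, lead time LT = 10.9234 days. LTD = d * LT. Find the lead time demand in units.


LTD = 162.8613 * 10.9234 = 1778.9991

1778.9991 units


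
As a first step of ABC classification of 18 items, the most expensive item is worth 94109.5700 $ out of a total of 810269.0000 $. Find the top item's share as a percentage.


Top item = 94109.5700
Total = 810269.0000
Percentage = 94109.5700 / 810269.0000 * 100 = 11.6146

11.6146%


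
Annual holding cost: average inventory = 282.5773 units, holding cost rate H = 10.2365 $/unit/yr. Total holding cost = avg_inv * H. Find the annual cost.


Cost = 282.5773 * 10.2365 = 2892.6025

2892.6025 $/yr


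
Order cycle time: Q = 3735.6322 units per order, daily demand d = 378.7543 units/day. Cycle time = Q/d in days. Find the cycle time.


Cycle = 3735.6322 / 378.7543 = 9.8629

9.8629 days


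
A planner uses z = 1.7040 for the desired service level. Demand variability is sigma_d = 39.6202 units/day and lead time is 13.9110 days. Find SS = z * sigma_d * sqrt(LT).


sqrt(LT) = sqrt(13.9110) = 3.7297
SS = 1.7040 * 39.6202 * 3.7297 = 251.8056

251.8056 units


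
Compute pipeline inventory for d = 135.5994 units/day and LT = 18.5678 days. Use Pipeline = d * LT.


Pipeline = 135.5994 * 18.5678 = 2517.7825

2517.7825 units


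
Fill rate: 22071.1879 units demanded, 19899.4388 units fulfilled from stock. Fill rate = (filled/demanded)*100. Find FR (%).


FR = 19899.4388 / 22071.1879 * 100 = 90.1603

90.1603%


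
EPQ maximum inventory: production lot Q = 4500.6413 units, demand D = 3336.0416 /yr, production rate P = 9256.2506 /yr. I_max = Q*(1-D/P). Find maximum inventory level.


D/P = 0.3604
1 - D/P = 0.6396
I_max = 4500.6413 * 0.6396 = 2878.5670

2878.5670 units


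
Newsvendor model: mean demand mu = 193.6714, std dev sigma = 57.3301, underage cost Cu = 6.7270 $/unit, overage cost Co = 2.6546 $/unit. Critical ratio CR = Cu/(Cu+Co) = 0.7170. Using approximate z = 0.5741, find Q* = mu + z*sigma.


CR = Cu/(Cu+Co) = 6.7270/(6.7270+2.6546) = 0.7170
z = 0.5741
Q* = 193.6714 + 0.5741 * 57.3301 = 226.5846

226.5846 units


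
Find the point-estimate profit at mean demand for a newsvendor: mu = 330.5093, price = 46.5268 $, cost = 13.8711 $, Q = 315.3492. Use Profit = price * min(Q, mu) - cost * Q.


Sales at mu = min(315.3492, 330.5093) = 315.3492
Revenue = 46.5268 * 315.3492 = 14672.1892
Total cost = 13.8711 * 315.3492 = 4374.2403
Profit = 14672.1892 - 4374.2403 = 10297.9489

10297.9489 $


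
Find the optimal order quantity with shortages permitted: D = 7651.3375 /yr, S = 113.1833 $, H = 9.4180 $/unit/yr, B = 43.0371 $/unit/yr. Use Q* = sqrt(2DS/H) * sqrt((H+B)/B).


sqrt(2DS/H) = 428.8402
sqrt((H+B)/B) = 1.1040
Q* = 428.8402 * 1.1040 = 473.4432

473.4432 units


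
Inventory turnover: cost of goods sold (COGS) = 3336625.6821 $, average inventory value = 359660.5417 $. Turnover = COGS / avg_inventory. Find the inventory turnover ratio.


Turnover = 3336625.6821 / 359660.5417 = 9.2772

9.2772


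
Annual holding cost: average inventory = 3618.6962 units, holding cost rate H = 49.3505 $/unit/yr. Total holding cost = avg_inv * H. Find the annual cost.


Cost = 3618.6962 * 49.3505 = 178584.4668

178584.4668 $/yr


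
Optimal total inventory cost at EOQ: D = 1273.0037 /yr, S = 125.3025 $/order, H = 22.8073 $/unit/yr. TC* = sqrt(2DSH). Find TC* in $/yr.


2*D*S*H = 7276009.7570
TC* = sqrt(7276009.7570) = 2697.4080

2697.4080 $/yr


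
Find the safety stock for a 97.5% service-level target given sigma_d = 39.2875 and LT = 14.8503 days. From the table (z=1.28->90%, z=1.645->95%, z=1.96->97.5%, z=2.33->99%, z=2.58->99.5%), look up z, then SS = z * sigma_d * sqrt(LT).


From the table, SL = 97.5% corresponds to z = 1.96
sqrt(LT) = sqrt(14.8503) = 3.8536
SS = 1.96 * 39.2875 * 3.8536 = 296.7414

296.7414 units


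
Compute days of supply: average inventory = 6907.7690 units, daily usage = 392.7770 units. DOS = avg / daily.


DOS = 6907.7690 / 392.7770 = 17.5870

17.5870 days


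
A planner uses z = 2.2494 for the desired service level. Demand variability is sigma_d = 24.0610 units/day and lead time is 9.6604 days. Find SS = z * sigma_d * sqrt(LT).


sqrt(LT) = sqrt(9.6604) = 3.1081
SS = 2.2494 * 24.0610 * 3.1081 = 168.2201

168.2201 units


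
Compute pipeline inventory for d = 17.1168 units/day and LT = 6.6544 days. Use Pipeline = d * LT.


Pipeline = 17.1168 * 6.6544 = 113.9020

113.9020 units


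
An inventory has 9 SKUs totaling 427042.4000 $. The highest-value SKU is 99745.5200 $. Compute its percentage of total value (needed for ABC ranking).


Top item = 99745.5200
Total = 427042.4000
Percentage = 99745.5200 / 427042.4000 * 100 = 23.3573

23.3573%


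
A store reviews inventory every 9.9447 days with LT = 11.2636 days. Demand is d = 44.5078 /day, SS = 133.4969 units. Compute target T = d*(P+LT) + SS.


P + LT = 21.2083
d*(P+LT) = 44.5078 * 21.2083 = 943.9348
T = 943.9348 + 133.4969 = 1077.4317

1077.4317 units


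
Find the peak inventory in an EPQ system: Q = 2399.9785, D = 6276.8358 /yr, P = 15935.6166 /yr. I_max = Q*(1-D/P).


D/P = 0.3939
1 - D/P = 0.6061
I_max = 2399.9785 * 0.6061 = 1454.6576

1454.6576 units


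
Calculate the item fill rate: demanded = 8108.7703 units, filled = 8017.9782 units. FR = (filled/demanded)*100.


FR = 8017.9782 / 8108.7703 * 100 = 98.8803

98.8803%


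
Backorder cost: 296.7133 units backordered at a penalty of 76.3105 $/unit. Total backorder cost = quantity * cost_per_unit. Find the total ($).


Total = 296.7133 * 76.3105 = 22642.3403

22642.3403 $


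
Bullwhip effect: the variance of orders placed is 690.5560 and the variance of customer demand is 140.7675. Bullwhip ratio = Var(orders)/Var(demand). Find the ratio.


BW = 690.5560 / 140.7675 = 4.9056

4.9056


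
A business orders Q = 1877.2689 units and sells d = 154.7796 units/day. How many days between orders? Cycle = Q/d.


Cycle = 1877.2689 / 154.7796 = 12.1287

12.1287 days


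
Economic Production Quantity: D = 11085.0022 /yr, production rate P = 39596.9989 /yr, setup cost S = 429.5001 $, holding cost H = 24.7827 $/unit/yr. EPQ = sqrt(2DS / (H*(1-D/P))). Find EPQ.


1 - D/P = 1 - 0.2799 = 0.7201
H*(1-D/P) = 17.8449
2DS = 9522019.1068
EPQ = sqrt(533599.0753) = 730.4787

730.4787 units


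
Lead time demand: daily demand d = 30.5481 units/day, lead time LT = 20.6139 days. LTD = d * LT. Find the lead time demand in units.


LTD = 30.5481 * 20.6139 = 629.7155

629.7155 units


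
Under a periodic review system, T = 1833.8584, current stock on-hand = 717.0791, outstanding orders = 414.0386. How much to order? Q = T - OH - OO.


Inventory position = OH + OO = 717.0791 + 414.0386 = 1131.1177
Q = 1833.8584 - 1131.1177 = 702.7407

702.7407 units


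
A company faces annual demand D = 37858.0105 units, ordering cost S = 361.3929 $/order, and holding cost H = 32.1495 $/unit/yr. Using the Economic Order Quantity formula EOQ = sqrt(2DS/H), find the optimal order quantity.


2*D*S = 2 * 37858.0105 * 361.3929 = 27363232.4057
2*D*S/H = 851124.6646
EOQ = sqrt(851124.6646) = 922.5642

922.5642 units


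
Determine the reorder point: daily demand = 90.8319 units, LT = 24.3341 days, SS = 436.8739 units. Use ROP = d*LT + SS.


d*LT = 90.8319 * 24.3341 = 2210.3125
ROP = 2210.3125 + 436.8739 = 2647.1864

2647.1864 units


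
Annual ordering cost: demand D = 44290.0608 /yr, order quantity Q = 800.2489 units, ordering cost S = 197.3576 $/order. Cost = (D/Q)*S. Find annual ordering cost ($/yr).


Number of orders = D/Q = 55.3454
Cost = 55.3454 * 197.3576 = 10922.8268

10922.8268 $/yr


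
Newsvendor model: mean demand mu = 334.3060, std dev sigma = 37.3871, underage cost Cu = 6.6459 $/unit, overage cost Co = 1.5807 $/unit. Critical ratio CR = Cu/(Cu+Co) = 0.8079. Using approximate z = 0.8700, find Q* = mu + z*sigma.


CR = Cu/(Cu+Co) = 6.6459/(6.6459+1.5807) = 0.8079
z = 0.8700
Q* = 334.3060 + 0.8700 * 37.3871 = 366.8328

366.8328 units


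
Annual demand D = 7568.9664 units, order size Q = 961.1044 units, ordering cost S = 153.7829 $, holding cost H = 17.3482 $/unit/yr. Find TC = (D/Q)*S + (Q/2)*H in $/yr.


Ordering cost = D*S/Q = 1211.0834
Holding cost = Q*H/2 = 8336.7157
TC = 1211.0834 + 8336.7157 = 9547.7991

9547.7991 $/yr


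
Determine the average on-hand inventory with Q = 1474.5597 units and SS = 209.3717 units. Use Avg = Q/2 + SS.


Q/2 = 737.2799
Avg = 737.2799 + 209.3717 = 946.6516

946.6516 units


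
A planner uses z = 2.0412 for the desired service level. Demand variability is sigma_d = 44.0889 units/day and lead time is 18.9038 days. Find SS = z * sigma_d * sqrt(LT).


sqrt(LT) = sqrt(18.9038) = 4.3479
SS = 2.0412 * 44.0889 * 4.3479 = 391.2816

391.2816 units


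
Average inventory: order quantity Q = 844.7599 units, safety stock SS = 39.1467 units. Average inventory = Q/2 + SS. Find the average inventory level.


Q/2 = 422.3800
Avg = 422.3800 + 39.1467 = 461.5267

461.5267 units


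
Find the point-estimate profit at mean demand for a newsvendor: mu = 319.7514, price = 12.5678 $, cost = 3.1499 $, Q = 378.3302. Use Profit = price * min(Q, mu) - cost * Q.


Sales at mu = min(378.3302, 319.7514) = 319.7514
Revenue = 12.5678 * 319.7514 = 4018.5716
Total cost = 3.1499 * 378.3302 = 1191.7023
Profit = 4018.5716 - 1191.7023 = 2826.8693

2826.8693 $


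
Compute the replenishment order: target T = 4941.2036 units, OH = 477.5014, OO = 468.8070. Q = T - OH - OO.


Inventory position = OH + OO = 477.5014 + 468.8070 = 946.3084
Q = 4941.2036 - 946.3084 = 3994.8952

3994.8952 units


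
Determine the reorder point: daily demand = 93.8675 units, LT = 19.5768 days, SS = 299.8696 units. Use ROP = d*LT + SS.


d*LT = 93.8675 * 19.5768 = 1837.6253
ROP = 1837.6253 + 299.8696 = 2137.4949

2137.4949 units


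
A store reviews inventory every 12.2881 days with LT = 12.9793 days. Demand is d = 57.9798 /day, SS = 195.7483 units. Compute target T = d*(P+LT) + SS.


P + LT = 25.2674
d*(P+LT) = 57.9798 * 25.2674 = 1464.9988
T = 1464.9988 + 195.7483 = 1660.7471

1660.7471 units


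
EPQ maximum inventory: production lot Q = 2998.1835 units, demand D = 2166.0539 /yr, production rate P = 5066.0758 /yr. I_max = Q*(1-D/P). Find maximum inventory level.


D/P = 0.4276
1 - D/P = 0.5724
I_max = 2998.1835 * 0.5724 = 1716.2787

1716.2787 units


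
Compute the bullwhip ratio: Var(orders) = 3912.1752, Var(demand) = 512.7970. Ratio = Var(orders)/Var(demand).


BW = 3912.1752 / 512.7970 = 7.6291

7.6291


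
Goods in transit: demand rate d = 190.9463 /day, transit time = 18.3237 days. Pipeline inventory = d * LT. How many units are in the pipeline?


Pipeline = 190.9463 * 18.3237 = 3498.8427

3498.8427 units


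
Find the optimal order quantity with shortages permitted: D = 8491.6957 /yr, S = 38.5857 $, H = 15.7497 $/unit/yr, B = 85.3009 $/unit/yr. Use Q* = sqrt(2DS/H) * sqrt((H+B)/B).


sqrt(2DS/H) = 203.9808
sqrt((H+B)/B) = 1.0884
Q* = 203.9808 * 1.0884 = 222.0148

222.0148 units


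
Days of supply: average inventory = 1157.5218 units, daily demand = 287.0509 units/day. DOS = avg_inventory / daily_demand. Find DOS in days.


DOS = 1157.5218 / 287.0509 = 4.0325

4.0325 days


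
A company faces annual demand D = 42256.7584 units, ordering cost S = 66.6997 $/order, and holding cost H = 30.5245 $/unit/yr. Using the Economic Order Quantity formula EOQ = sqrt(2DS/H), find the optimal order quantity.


2*D*S = 2 * 42256.7584 * 66.6997 = 5637026.2165
2*D*S/H = 184672.1885
EOQ = sqrt(184672.1885) = 429.7350

429.7350 units


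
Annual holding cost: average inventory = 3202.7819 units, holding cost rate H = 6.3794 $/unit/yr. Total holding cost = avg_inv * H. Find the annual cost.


Cost = 3202.7819 * 6.3794 = 20431.8269

20431.8269 $/yr


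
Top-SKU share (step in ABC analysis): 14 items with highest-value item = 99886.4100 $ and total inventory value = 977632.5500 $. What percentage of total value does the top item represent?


Top item = 99886.4100
Total = 977632.5500
Percentage = 99886.4100 / 977632.5500 * 100 = 10.2172

10.2172%


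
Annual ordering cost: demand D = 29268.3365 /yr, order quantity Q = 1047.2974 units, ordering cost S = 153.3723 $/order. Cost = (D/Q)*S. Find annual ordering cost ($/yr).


Number of orders = D/Q = 27.9465
Cost = 27.9465 * 153.3723 = 4286.2248

4286.2248 $/yr


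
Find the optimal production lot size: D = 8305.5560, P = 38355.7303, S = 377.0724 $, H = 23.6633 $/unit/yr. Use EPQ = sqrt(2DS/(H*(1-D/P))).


1 - D/P = 1 - 0.2165 = 0.7835
H*(1-D/P) = 18.5392
2DS = 6263591.8685
EPQ = sqrt(337855.8186) = 581.2537

581.2537 units


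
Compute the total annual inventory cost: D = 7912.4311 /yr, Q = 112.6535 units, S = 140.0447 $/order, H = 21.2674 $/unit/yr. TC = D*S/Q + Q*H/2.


Ordering cost = D*S/Q = 9836.3037
Holding cost = Q*H/2 = 1197.9235
TC = 9836.3037 + 1197.9235 = 11034.2272

11034.2272 $/yr


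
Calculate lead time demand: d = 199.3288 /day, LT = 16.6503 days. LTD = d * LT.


LTD = 199.3288 * 16.6503 = 3318.8843

3318.8843 units


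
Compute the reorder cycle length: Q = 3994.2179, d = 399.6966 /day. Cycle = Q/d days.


Cycle = 3994.2179 / 399.6966 = 9.9931

9.9931 days


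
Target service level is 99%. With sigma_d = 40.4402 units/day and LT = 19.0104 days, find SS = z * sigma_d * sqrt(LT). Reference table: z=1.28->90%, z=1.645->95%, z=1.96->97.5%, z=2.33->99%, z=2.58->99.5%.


From the table, SL = 99% corresponds to z = 2.33
sqrt(LT) = sqrt(19.0104) = 4.3601
SS = 2.33 * 40.4402 * 4.3601 = 410.8325

410.8325 units


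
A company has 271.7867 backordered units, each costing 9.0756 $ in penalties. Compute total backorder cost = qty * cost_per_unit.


Total = 271.7867 * 9.0756 = 2466.6274

2466.6274 $


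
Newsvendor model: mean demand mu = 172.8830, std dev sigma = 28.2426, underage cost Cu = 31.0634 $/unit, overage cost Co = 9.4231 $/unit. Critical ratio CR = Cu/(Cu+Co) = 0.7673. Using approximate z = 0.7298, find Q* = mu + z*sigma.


CR = Cu/(Cu+Co) = 31.0634/(31.0634+9.4231) = 0.7673
z = 0.7298
Q* = 172.8830 + 0.7298 * 28.2426 = 193.4944

193.4944 units


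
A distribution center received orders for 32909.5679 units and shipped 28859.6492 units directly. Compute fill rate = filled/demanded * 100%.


FR = 28859.6492 / 32909.5679 * 100 = 87.6938

87.6938%


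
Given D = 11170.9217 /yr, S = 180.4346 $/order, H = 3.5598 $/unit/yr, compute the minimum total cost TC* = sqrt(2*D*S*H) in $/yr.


2*D*S*H = 14350413.7663
TC* = sqrt(14350413.7663) = 3788.1940

3788.1940 $/yr


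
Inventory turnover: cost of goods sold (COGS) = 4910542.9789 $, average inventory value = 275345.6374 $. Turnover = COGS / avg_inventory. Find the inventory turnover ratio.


Turnover = 4910542.9789 / 275345.6374 = 17.8341

17.8341


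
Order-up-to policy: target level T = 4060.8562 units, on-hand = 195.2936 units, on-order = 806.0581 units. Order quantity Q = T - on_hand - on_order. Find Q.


Inventory position = OH + OO = 195.2936 + 806.0581 = 1001.3517
Q = 4060.8562 - 1001.3517 = 3059.5045

3059.5045 units


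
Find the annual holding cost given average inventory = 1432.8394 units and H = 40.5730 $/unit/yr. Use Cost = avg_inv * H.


Cost = 1432.8394 * 40.5730 = 58134.5930

58134.5930 $/yr


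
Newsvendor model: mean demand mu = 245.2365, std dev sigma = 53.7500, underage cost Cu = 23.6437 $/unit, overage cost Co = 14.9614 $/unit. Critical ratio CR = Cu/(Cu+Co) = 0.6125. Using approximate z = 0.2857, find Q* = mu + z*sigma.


CR = Cu/(Cu+Co) = 23.6437/(23.6437+14.9614) = 0.6125
z = 0.2857
Q* = 245.2365 + 0.2857 * 53.7500 = 260.5929

260.5929 units


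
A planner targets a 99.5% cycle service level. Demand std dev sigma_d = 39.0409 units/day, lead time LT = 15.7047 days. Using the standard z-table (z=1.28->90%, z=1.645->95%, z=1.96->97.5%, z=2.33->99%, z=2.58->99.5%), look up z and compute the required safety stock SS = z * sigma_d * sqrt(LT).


From the table, SL = 99.5% corresponds to z = 2.58
sqrt(LT) = sqrt(15.7047) = 3.9629
SS = 2.58 * 39.0409 * 3.9629 = 399.1667

399.1667 units


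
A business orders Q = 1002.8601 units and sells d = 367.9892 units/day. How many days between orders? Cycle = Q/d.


Cycle = 1002.8601 / 367.9892 = 2.7252

2.7252 days


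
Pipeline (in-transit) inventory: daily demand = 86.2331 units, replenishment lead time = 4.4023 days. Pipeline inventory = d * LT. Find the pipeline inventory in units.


Pipeline = 86.2331 * 4.4023 = 379.6240

379.6240 units


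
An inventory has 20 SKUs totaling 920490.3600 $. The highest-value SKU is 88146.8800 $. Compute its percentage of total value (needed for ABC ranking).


Top item = 88146.8800
Total = 920490.3600
Percentage = 88146.8800 / 920490.3600 * 100 = 9.5761

9.5761%


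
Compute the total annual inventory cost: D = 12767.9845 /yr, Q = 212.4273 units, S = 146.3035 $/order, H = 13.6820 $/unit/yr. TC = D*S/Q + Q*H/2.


Ordering cost = D*S/Q = 8793.6005
Holding cost = Q*H/2 = 1453.2152
TC = 8793.6005 + 1453.2152 = 10246.8157

10246.8157 $/yr


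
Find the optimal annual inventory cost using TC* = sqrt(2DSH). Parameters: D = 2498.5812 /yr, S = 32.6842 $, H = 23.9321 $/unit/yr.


2*D*S*H = 3908788.1390
TC* = sqrt(3908788.1390) = 1977.0655

1977.0655 $/yr


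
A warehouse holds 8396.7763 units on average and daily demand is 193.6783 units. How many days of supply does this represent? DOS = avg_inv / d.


DOS = 8396.7763 / 193.6783 = 43.3542

43.3542 days


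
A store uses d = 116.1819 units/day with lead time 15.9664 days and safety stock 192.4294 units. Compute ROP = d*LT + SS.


d*LT = 116.1819 * 15.9664 = 1855.0067
ROP = 1855.0067 + 192.4294 = 2047.4361

2047.4361 units


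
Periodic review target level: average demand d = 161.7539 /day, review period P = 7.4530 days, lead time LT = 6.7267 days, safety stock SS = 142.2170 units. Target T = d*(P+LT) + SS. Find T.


P + LT = 14.1797
d*(P+LT) = 161.7539 * 14.1797 = 2293.6218
T = 2293.6218 + 142.2170 = 2435.8388

2435.8388 units


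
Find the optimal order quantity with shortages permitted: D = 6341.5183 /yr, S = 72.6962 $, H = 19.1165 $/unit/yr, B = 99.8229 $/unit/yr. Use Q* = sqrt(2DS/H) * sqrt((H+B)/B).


sqrt(2DS/H) = 219.6157
sqrt((H+B)/B) = 1.0916
Q* = 219.6157 * 1.0916 = 239.7238

239.7238 units


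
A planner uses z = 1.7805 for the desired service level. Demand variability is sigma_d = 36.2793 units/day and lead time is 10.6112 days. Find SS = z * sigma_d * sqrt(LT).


sqrt(LT) = sqrt(10.6112) = 3.2575
SS = 1.7805 * 36.2793 * 3.2575 = 210.4181

210.4181 units


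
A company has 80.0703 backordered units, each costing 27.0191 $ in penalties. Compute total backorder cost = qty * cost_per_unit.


Total = 80.0703 * 27.0191 = 2163.4274

2163.4274 $


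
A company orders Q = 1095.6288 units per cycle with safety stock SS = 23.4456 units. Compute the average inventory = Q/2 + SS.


Q/2 = 547.8144
Avg = 547.8144 + 23.4456 = 571.2600

571.2600 units


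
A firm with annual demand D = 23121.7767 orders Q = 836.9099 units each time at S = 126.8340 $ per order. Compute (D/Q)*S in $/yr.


Number of orders = D/Q = 27.6276
Cost = 27.6276 * 126.8340 = 3504.1137

3504.1137 $/yr


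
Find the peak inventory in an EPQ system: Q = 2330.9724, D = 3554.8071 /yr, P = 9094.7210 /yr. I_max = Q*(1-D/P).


D/P = 0.3909
1 - D/P = 0.6091
I_max = 2330.9724 * 0.6091 = 1419.8771

1419.8771 units


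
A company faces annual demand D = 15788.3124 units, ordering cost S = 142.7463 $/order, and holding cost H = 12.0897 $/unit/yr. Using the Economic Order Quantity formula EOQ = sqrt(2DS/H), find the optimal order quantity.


2*D*S = 2 * 15788.3124 * 142.7463 = 4507446.3567
2*D*S/H = 372833.5986
EOQ = sqrt(372833.5986) = 610.6010

610.6010 units


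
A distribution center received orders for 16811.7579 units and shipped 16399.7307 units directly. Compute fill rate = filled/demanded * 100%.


FR = 16399.7307 / 16811.7579 * 100 = 97.5492

97.5492%


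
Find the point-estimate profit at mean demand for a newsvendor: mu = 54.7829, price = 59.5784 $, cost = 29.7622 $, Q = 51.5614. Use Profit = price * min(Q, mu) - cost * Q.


Sales at mu = min(51.5614, 54.7829) = 51.5614
Revenue = 59.5784 * 51.5614 = 3071.9457
Total cost = 29.7622 * 51.5614 = 1534.5807
Profit = 3071.9457 - 1534.5807 = 1537.3650

1537.3650 $


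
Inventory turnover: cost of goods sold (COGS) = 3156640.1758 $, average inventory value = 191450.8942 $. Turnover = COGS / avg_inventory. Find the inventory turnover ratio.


Turnover = 3156640.1758 / 191450.8942 = 16.4880

16.4880


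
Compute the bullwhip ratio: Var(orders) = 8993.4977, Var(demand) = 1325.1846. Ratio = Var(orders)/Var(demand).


BW = 8993.4977 / 1325.1846 = 6.7866

6.7866


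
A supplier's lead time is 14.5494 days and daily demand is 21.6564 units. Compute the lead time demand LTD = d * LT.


LTD = 21.6564 * 14.5494 = 315.0876

315.0876 units


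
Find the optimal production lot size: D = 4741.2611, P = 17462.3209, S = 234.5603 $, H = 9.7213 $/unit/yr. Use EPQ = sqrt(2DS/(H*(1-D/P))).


1 - D/P = 1 - 0.2715 = 0.7285
H*(1-D/P) = 7.0818
2DS = 2224223.2520
EPQ = sqrt(314074.5177) = 560.4235

560.4235 units


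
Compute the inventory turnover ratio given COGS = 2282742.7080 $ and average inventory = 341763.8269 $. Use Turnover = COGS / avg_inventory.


Turnover = 2282742.7080 / 341763.8269 = 6.6793

6.6793


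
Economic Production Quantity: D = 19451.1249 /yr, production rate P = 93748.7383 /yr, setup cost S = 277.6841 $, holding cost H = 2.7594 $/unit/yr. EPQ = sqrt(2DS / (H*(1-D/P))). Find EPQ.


1 - D/P = 1 - 0.2075 = 0.7925
H*(1-D/P) = 2.1869
2DS = 10802536.2237
EPQ = sqrt(4939712.1183) = 2222.5463

2222.5463 units


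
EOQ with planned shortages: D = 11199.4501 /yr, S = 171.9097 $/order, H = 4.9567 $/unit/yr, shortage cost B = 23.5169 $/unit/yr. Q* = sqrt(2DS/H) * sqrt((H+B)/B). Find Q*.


sqrt(2DS/H) = 881.3882
sqrt((H+B)/B) = 1.1004
Q* = 881.3882 * 1.1004 = 969.8362

969.8362 units


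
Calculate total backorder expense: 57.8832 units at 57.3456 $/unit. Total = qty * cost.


Total = 57.8832 * 57.3456 = 3319.3468

3319.3468 $
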